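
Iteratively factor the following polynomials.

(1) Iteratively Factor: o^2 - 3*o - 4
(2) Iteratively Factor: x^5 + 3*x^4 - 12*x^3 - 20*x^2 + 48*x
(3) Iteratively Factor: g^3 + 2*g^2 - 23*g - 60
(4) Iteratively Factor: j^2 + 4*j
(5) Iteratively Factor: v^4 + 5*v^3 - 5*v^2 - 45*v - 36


(1) = (o - 4)*(o + 1)
(2) = (x)*(x^4 + 3*x^3 - 12*x^2 - 20*x + 48) = x*(x + 3)*(x^3 - 12*x + 16) = x*(x + 3)*(x + 4)*(x^2 - 4*x + 4) = x*(x - 2)*(x + 3)*(x + 4)*(x - 2)
(3) = (g + 3)*(g^2 - g - 20) = (g + 3)*(g + 4)*(g - 5)
(4) = (j)*(j + 4)
(5) = (v + 3)*(v^3 + 2*v^2 - 11*v - 12) = (v - 3)*(v + 3)*(v^2 + 5*v + 4) = (v - 3)*(v + 3)*(v + 4)*(v + 1)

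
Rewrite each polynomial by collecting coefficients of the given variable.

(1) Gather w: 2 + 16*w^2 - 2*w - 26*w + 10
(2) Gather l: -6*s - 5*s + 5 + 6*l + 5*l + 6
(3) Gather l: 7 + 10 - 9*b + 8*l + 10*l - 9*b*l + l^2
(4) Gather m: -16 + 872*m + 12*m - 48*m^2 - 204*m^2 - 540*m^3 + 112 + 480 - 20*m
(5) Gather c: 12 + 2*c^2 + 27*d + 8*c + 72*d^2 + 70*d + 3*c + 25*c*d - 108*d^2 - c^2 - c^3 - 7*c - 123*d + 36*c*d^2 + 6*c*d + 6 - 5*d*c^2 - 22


(1) = 16*w^2 - 28*w + 12
(2) = 11*l - 11*s + 11
(3) = -9*b + l^2 + l*(18 - 9*b) + 17
(4) = -540*m^3 - 252*m^2 + 864*m + 576
(5) = -c^3 + c^2*(1 - 5*d) + c*(36*d^2 + 31*d + 4) - 36*d^2 - 26*d - 4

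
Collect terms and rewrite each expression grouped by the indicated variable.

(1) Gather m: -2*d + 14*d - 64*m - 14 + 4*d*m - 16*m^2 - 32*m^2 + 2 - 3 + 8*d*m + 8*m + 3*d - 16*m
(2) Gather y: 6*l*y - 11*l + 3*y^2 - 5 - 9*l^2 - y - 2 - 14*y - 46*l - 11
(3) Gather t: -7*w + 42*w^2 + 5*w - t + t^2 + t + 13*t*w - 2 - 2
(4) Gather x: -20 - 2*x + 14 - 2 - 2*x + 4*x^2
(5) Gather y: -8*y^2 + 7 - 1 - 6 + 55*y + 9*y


(1) = 15*d - 48*m^2 + m*(12*d - 72) - 15
(2) = -9*l^2 - 57*l + 3*y^2 + y*(6*l - 15) - 18
(3) = t^2 + 13*t*w + 42*w^2 - 2*w - 4
(4) = 4*x^2 - 4*x - 8
(5) = -8*y^2 + 64*y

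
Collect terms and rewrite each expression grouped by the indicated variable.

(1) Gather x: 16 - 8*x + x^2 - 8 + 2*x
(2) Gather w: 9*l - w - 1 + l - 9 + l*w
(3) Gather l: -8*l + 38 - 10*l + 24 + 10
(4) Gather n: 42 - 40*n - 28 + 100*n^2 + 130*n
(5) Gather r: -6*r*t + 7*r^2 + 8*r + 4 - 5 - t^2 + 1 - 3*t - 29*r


(1) = x^2 - 6*x + 8
(2) = 10*l + w*(l - 1) - 10
(3) = 72 - 18*l
(4) = 100*n^2 + 90*n + 14
(5) = 7*r^2 + r*(-6*t - 21) - t^2 - 3*t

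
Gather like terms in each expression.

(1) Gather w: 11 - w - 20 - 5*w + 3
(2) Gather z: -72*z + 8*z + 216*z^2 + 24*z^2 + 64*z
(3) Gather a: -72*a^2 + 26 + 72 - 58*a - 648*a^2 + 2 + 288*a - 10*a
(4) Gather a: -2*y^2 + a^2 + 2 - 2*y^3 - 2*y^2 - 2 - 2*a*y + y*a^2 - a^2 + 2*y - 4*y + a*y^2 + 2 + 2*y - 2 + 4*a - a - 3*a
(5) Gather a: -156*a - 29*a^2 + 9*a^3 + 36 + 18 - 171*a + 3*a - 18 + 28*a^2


(1) = -6*w - 6
(2) = 240*z^2
(3) = -720*a^2 + 220*a + 100
(4) = a^2*y + a*(y^2 - 2*y) - 2*y^3 - 4*y^2
(5) = 9*a^3 - a^2 - 324*a + 36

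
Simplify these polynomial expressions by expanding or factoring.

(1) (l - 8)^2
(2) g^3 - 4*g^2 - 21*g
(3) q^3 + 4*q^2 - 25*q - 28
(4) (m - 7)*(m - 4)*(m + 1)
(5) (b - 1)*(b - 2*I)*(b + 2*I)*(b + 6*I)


(1) = l^2 - 16*l + 64
(2) = g*(g - 7)*(g + 3)
(3) = (q - 4)*(q + 1)*(q + 7)
(4) = m^3 - 10*m^2 + 17*m + 28
(5) = b^4 - b^3 + 6*I*b^3 + 4*b^2 - 6*I*b^2 - 4*b + 24*I*b - 24*I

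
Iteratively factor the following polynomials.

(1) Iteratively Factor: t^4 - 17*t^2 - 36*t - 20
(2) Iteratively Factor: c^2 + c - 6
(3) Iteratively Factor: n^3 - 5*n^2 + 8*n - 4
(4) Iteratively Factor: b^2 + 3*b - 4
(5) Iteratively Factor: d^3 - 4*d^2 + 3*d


(1) = (t - 5)*(t^3 + 5*t^2 + 8*t + 4) = (t - 5)*(t + 2)*(t^2 + 3*t + 2) = (t - 5)*(t + 1)*(t + 2)*(t + 2)
(2) = (c - 2)*(c + 3)
(3) = (n - 1)*(n^2 - 4*n + 4) = (n - 2)*(n - 1)*(n - 2)
(4) = (b - 1)*(b + 4)
(5) = (d)*(d^2 - 4*d + 3) = d*(d - 1)*(d - 3)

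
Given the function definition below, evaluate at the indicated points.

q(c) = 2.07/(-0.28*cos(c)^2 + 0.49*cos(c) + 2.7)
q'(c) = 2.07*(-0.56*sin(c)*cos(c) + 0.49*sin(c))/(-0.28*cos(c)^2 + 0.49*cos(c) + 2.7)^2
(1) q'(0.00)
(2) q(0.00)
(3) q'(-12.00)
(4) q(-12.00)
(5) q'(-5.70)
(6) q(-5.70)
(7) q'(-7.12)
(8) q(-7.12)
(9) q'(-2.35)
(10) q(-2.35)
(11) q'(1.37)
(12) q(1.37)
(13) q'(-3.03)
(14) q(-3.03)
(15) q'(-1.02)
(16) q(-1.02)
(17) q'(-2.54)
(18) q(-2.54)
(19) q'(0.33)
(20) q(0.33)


(1) = 0.00
(2) = 0.71
(3) = 0.00
(4) = 0.71
(5) = 0.00
(6) = 0.71
(7) = -0.02
(8) = 0.71
(9) = -0.26
(10) = 0.93
(11) = 0.10
(12) = 0.74
(13) = -0.06
(14) = 1.07
(15) = -0.04
(16) = 0.72
(17) = -0.25
(18) = 0.98
(19) = -0.00
(20) = 0.71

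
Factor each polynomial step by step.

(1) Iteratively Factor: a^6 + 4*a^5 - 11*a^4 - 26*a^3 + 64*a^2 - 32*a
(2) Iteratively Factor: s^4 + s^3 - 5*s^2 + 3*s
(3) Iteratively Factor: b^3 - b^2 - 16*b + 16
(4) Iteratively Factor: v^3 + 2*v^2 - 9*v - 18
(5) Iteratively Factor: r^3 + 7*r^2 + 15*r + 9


(1) = (a + 4)*(a^5 - 11*a^3 + 18*a^2 - 8*a) = (a + 4)^2*(a^4 - 4*a^3 + 5*a^2 - 2*a) = (a - 2)*(a + 4)^2*(a^3 - 2*a^2 + a) = (a - 2)*(a - 1)*(a + 4)^2*(a^2 - a) = a*(a - 2)*(a - 1)*(a + 4)^2*(a - 1)
(2) = (s - 1)*(s^3 + 2*s^2 - 3*s) = s*(s - 1)*(s^2 + 2*s - 3) = s*(s - 1)*(s + 3)*(s - 1)
(3) = (b - 1)*(b^2 - 16) = (b - 4)*(b - 1)*(b + 4)
(4) = (v + 3)*(v^2 - v - 6) = (v + 2)*(v + 3)*(v - 3)
(5) = (r + 3)*(r^2 + 4*r + 3) = (r + 1)*(r + 3)*(r + 3)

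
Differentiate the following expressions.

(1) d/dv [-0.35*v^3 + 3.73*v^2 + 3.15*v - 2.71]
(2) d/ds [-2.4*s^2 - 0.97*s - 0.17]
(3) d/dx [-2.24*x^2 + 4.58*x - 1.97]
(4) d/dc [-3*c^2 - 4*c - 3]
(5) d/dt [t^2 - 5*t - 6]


(1) = -1.05*v^2 + 7.46*v + 3.15
(2) = -4.8*s - 0.97
(3) = 4.58 - 4.48*x
(4) = -6*c - 4
(5) = 2*t - 5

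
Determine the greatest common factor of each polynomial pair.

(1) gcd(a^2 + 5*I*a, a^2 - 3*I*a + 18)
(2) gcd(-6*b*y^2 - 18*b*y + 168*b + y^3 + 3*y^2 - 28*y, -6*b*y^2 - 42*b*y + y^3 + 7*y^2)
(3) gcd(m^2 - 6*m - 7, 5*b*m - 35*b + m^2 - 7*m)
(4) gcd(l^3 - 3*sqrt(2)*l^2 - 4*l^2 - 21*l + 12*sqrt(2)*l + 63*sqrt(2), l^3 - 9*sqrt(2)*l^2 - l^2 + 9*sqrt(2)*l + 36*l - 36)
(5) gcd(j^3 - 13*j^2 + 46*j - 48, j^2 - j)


(1) = 1
(2) = -6*b*y - 42*b + y^2 + 7*y
(3) = gcd((m - 7)*(m + 1), (5*b + m)*(m - 7)) = m - 7
(4) = gcd((l - 7)*(l + 3)*(l - 3*sqrt(2)), (l - 1)*(l - 6*sqrt(2))*(l - 3*sqrt(2))) = l - 3*sqrt(2)
(5) = gcd((j - 8)*(j - 3)*(j - 2), j*(j - 1)) = 1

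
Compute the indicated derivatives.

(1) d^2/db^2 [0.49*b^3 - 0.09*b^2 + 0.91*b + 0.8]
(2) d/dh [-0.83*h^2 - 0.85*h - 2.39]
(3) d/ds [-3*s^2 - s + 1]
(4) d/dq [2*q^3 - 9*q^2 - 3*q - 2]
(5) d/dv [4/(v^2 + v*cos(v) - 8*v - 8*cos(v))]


(1) = 2.94*b - 0.18
(2) = -1.66*h - 0.85
(3) = -6*s - 1
(4) = 6*q^2 - 18*q - 3
(5) = 4*(v*sin(v) - 2*v - 8*sin(v) - cos(v) + 8)/((v - 8)^2*(v + cos(v))^2)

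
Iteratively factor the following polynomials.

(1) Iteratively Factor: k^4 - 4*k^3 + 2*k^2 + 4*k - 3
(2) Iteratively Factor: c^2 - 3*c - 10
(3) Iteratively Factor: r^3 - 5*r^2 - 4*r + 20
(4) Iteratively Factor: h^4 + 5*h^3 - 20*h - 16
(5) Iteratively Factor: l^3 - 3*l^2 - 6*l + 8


(1) = (k - 3)*(k^3 - k^2 - k + 1) = (k - 3)*(k - 1)*(k^2 - 1) = (k - 3)*(k - 1)^2*(k + 1)
(2) = (c + 2)*(c - 5)
(3) = (r - 5)*(r^2 - 4) = (r - 5)*(r + 2)*(r - 2)
(4) = (h + 2)*(h^3 + 3*h^2 - 6*h - 8) = (h - 2)*(h + 2)*(h^2 + 5*h + 4) = (h - 2)*(h + 2)*(h + 4)*(h + 1)
(5) = (l - 4)*(l^2 + l - 2) = (l - 4)*(l - 1)*(l + 2)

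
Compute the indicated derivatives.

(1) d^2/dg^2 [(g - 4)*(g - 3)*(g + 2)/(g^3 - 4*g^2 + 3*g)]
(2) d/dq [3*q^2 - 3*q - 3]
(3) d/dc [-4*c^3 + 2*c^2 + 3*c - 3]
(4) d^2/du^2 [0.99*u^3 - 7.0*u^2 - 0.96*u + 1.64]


(1) = 2*(-g^3 - 24*g^2 + 24*g - 8)/(g^3*(g^3 - 3*g^2 + 3*g - 1))
(2) = 6*q - 3
(3) = -12*c^2 + 4*c + 3
(4) = 5.94*u - 14.0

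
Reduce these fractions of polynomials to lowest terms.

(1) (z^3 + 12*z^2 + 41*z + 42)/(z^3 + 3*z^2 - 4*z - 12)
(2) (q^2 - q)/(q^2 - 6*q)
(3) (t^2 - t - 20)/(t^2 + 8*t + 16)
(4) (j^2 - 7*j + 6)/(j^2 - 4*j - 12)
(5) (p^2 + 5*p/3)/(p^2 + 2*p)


(1) = (z + 7)/(z - 2)
(2) = (q - 1)/(q - 6)
(3) = (t - 5)/(t + 4)
(4) = (j - 1)/(j + 2)
(5) = (3*p + 5)/(3*p + 6)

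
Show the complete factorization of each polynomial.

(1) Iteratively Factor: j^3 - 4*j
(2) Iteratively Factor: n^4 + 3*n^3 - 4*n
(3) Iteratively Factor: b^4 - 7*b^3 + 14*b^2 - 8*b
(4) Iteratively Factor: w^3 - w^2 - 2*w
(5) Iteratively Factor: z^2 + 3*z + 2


(1) = (j + 2)*(j^2 - 2*j) = (j - 2)*(j + 2)*(j)
(2) = (n + 2)*(n^3 + n^2 - 2*n) = n*(n + 2)*(n^2 + n - 2) = n*(n - 1)*(n + 2)*(n + 2)
(3) = (b - 2)*(b^3 - 5*b^2 + 4*b) = (b - 2)*(b - 1)*(b^2 - 4*b) = (b - 4)*(b - 2)*(b - 1)*(b)
(4) = (w)*(w^2 - w - 2) = w*(w + 1)*(w - 2)
(5) = (z + 2)*(z + 1)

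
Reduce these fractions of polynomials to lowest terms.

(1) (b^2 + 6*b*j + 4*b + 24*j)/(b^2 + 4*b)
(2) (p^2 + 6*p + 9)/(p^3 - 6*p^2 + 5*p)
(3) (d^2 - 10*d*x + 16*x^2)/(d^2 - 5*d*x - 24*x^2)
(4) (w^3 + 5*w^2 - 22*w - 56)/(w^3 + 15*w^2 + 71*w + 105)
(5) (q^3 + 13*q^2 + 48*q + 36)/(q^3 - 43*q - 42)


(1) = (b + 6*j)/b
(2) = (p^2 + 6*p + 9)/(p^3 - 6*p^2 + 5*p)
(3) = (d - 2*x)/(d + 3*x)
(4) = (w^2 - 2*w - 8)/(w^2 + 8*w + 15)
(5) = (q + 6)/(q - 7)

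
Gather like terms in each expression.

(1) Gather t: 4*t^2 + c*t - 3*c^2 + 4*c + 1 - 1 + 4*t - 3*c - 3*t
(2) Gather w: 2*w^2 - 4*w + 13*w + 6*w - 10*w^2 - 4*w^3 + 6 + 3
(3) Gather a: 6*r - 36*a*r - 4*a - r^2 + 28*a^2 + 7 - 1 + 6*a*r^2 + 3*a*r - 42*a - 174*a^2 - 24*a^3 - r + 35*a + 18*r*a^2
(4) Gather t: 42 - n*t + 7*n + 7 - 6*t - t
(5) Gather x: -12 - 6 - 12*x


(1) = -3*c^2 + c + 4*t^2 + t*(c + 1)
(2) = -4*w^3 - 8*w^2 + 15*w + 9
(3) = -24*a^3 + a^2*(18*r - 146) + a*(6*r^2 - 33*r - 11) - r^2 + 5*r + 6
(4) = 7*n + t*(-n - 7) + 49
(5) = -12*x - 18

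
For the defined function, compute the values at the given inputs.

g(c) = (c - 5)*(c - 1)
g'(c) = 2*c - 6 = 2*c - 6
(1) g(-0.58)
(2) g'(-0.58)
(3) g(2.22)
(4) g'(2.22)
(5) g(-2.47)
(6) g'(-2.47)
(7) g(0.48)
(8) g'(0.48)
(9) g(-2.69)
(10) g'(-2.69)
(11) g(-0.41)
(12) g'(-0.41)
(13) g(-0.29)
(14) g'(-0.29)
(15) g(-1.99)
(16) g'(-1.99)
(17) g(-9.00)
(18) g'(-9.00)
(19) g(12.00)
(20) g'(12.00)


(1) = 8.82
(2) = -7.16
(3) = -3.39
(4) = -1.56
(5) = 25.92
(6) = -10.94
(7) = 2.35
(8) = -5.04
(9) = 28.38
(10) = -11.38
(11) = 7.63
(12) = -6.82
(13) = 6.82
(14) = -6.58
(15) = 20.90
(16) = -9.98
(17) = 140.00
(18) = -24.00
(19) = 77.00
(20) = 18.00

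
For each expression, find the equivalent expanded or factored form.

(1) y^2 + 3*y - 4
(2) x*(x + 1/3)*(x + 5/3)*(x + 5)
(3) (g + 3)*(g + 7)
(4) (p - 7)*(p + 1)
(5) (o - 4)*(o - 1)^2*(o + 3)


(1) = (y - 1)*(y + 4)
(2) = x^4 + 7*x^3 + 95*x^2/9 + 25*x/9
(3) = g^2 + 10*g + 21
(4) = p^2 - 6*p - 7
(5) = o^4 - 3*o^3 - 9*o^2 + 23*o - 12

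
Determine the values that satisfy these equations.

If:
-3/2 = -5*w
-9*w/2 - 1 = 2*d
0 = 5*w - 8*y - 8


Then:
d = -47/40
w = 3/10
y = -13/16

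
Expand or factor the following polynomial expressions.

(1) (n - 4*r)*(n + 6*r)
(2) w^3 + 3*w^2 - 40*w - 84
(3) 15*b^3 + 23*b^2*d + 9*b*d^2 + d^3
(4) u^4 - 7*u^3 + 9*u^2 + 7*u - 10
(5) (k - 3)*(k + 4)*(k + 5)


(1) = n^2 + 2*n*r - 24*r^2
(2) = (w - 6)*(w + 2)*(w + 7)
(3) = (b + d)*(3*b + d)*(5*b + d)
(4) = (u - 5)*(u - 2)*(u - 1)*(u + 1)
(5) = k^3 + 6*k^2 - 7*k - 60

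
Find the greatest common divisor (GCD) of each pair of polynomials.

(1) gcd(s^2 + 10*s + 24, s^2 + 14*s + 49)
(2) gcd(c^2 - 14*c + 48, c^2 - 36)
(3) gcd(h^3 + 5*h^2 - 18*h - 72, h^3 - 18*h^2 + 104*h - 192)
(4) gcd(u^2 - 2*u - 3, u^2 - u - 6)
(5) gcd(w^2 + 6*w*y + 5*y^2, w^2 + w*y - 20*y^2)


(1) = 1
(2) = gcd((c - 8)*(c - 6), (c - 6)*(c + 6)) = c - 6
(3) = gcd((h - 4)*(h + 3)*(h + 6), (h - 8)*(h - 6)*(h - 4)) = h - 4
(4) = u - 3
(5) = w + 5*y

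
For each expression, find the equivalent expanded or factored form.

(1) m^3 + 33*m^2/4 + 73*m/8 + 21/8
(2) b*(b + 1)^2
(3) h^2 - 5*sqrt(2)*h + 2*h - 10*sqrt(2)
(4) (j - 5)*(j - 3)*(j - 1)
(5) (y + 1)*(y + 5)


(1) = (m + 1/2)*(m + 3/4)*(m + 7)
(2) = b^3 + 2*b^2 + b
(3) = (h + 2)*(h - 5*sqrt(2))
(4) = j^3 - 9*j^2 + 23*j - 15
(5) = y^2 + 6*y + 5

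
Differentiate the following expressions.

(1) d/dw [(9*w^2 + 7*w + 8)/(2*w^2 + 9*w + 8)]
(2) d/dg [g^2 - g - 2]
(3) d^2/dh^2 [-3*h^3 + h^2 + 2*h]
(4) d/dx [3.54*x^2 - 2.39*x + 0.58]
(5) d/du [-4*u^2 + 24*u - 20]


(1) = (67*w^2 + 112*w - 16)/(4*w^4 + 36*w^3 + 113*w^2 + 144*w + 64)
(2) = 2*g - 1
(3) = 2 - 18*h
(4) = 7.08*x - 2.39
(5) = 24 - 8*u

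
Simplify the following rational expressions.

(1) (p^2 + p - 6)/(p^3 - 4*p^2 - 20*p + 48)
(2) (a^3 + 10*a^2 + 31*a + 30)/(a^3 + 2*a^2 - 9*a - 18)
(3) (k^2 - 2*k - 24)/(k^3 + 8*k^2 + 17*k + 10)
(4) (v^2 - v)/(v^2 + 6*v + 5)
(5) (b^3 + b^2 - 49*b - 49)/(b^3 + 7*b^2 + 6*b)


(1) = (p + 3)/(p^2 - 2*p - 24)
(2) = (a + 5)/(a - 3)
(3) = (k^2 - 2*k - 24)/(k^3 + 8*k^2 + 17*k + 10)
(4) = (v^2 - v)/(v^2 + 6*v + 5)
(5) = (b^2 - 49)/(b^2 + 6*b)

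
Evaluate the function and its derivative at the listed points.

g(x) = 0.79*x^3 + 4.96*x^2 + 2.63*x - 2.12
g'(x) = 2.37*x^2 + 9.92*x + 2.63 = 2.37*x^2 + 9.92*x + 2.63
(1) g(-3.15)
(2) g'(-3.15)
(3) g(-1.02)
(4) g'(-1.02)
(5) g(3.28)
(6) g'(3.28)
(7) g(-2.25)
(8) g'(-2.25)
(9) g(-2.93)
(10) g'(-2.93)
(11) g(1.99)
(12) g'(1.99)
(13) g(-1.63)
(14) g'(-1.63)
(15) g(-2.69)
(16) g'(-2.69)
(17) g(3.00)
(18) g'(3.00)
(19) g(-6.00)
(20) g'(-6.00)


(1) = 14.12
(2) = -5.10
(3) = -0.48
(4) = -5.02
(5) = 87.75
(6) = 60.67
(7) = 8.07
(8) = -7.69
(9) = 12.88
(10) = -6.09
(11) = 28.98
(12) = 31.76
(13) = 3.35
(14) = -7.24
(15) = 11.32
(16) = -6.91
(17) = 71.74
(18) = 53.72
(19) = -9.98
(20) = 28.43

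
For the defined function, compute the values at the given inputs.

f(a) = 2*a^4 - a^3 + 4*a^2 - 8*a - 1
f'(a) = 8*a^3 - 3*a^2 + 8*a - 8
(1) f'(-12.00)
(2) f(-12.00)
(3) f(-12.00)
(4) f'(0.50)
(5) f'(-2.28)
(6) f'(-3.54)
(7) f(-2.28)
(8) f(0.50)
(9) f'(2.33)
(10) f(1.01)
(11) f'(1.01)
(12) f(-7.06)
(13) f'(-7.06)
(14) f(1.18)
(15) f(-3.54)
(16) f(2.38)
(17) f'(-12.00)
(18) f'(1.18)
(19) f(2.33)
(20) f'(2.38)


(1) = -14360.00
(2) = 43871.00
(3) = 43871.00
(4) = -3.75
(5) = -136.65
(6) = -428.81
(7) = 103.93
(8) = -4.00
(9) = 95.55
(10) = -3.95
(11) = 5.26
(12) = 5575.52
(13) = -3029.18
(14) = -2.64
(15) = 435.89
(16) = 53.31
(17) = -14360.00
(18) = 10.41
(19) = 48.37
(20) = 101.90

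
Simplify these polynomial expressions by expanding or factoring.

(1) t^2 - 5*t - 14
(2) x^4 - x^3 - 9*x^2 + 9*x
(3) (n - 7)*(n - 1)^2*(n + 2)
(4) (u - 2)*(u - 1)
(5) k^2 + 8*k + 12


(1) = (t - 7)*(t + 2)
(2) = x*(x - 3)*(x - 1)*(x + 3)
(3) = n^4 - 7*n^3 - 3*n^2 + 23*n - 14
(4) = u^2 - 3*u + 2
(5) = (k + 2)*(k + 6)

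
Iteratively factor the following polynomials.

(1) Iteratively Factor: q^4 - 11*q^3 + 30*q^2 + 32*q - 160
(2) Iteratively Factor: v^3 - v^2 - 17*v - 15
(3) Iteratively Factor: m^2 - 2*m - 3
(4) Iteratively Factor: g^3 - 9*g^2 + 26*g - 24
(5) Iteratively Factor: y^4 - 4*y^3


(1) = (q + 2)*(q^3 - 13*q^2 + 56*q - 80) = (q - 5)*(q + 2)*(q^2 - 8*q + 16) = (q - 5)*(q - 4)*(q + 2)*(q - 4)
(2) = (v - 5)*(v^2 + 4*v + 3) = (v - 5)*(v + 3)*(v + 1)
(3) = (m - 3)*(m + 1)
(4) = (g - 3)*(g^2 - 6*g + 8) = (g - 3)*(g - 2)*(g - 4)
(5) = (y)*(y^3 - 4*y^2) = y^2*(y^2 - 4*y) = y^3*(y - 4)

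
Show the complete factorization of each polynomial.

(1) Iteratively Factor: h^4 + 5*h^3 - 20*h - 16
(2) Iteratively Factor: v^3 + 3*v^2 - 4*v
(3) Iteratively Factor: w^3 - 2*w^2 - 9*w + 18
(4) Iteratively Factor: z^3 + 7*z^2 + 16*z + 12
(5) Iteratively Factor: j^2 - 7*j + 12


(1) = (h + 2)*(h^3 + 3*h^2 - 6*h - 8) = (h + 1)*(h + 2)*(h^2 + 2*h - 8) = (h - 2)*(h + 1)*(h + 2)*(h + 4)
(2) = (v + 4)*(v^2 - v) = v*(v + 4)*(v - 1)
(3) = (w - 3)*(w^2 + w - 6) = (w - 3)*(w + 3)*(w - 2)
(4) = (z + 2)*(z^2 + 5*z + 6) = (z + 2)*(z + 3)*(z + 2)
(5) = (j - 3)*(j - 4)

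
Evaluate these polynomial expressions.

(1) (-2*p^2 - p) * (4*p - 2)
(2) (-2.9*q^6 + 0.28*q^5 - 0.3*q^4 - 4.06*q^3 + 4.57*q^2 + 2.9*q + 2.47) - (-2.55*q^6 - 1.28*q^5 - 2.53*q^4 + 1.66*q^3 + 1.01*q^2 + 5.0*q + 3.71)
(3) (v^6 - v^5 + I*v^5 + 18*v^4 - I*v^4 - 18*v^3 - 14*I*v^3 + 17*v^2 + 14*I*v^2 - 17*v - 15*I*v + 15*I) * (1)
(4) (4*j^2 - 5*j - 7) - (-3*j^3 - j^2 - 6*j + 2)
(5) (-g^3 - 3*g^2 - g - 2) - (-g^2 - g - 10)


(1) = -8*p^3 + 2*p
(2) = -0.35*q^6 + 1.56*q^5 + 2.23*q^4 - 5.72*q^3 + 3.56*q^2 - 2.1*q - 1.24
(3) = v^6 - v^5 + I*v^5 + 18*v^4 - I*v^4 - 18*v^3 - 14*I*v^3 + 17*v^2 + 14*I*v^2 - 17*v - 15*I*v + 15*I
(4) = 3*j^3 + 5*j^2 + j - 9
(5) = -g^3 - 2*g^2 + 8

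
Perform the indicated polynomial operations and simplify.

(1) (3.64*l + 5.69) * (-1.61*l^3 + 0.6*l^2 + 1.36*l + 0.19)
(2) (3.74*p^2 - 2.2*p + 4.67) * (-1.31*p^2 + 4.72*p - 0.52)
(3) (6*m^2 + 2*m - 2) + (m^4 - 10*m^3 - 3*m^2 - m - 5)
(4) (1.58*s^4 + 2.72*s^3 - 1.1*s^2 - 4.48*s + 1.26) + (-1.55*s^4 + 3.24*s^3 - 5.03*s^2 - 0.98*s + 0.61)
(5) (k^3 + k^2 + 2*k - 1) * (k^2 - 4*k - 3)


(1) = -5.8604*l^4 - 6.9769*l^3 + 8.3644*l^2 + 8.43*l + 1.0811
(2) = -4.8994*p^4 + 20.5348*p^3 - 18.4465*p^2 + 23.1864*p - 2.4284
(3) = m^4 - 10*m^3 + 3*m^2 + m - 7
(4) = 0.03*s^4 + 5.96*s^3 - 6.13*s^2 - 5.46*s + 1.87
(5) = k^5 - 3*k^4 - 5*k^3 - 12*k^2 - 2*k + 3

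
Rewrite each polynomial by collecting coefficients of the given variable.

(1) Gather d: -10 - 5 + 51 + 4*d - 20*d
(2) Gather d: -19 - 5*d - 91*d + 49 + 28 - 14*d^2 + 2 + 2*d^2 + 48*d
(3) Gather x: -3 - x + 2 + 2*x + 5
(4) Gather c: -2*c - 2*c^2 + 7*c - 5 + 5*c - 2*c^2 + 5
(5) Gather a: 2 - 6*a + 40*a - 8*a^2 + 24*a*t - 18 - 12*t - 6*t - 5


(1) = 36 - 16*d
(2) = -12*d^2 - 48*d + 60
(3) = x + 4
(4) = -4*c^2 + 10*c
(5) = -8*a^2 + a*(24*t + 34) - 18*t - 21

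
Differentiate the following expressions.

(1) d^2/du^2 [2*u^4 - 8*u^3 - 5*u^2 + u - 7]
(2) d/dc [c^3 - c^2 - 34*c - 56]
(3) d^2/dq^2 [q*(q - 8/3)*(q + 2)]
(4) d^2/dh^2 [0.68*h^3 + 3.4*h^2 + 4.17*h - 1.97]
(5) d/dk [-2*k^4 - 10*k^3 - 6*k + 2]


(1) = 24*u^2 - 48*u - 10
(2) = 3*c^2 - 2*c - 34
(3) = 6*q - 4/3
(4) = 4.08*h + 6.8
(5) = -8*k^3 - 30*k^2 - 6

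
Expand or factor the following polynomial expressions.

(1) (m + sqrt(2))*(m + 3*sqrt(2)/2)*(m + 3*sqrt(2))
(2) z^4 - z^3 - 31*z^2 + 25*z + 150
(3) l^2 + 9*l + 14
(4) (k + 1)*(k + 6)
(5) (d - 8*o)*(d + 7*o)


(1) = m^3 + 11*sqrt(2)*m^2/2 + 18*m + 9*sqrt(2)
(2) = (z - 5)*(z - 3)*(z + 2)*(z + 5)
(3) = (l + 2)*(l + 7)
(4) = k^2 + 7*k + 6
(5) = d^2 - d*o - 56*o^2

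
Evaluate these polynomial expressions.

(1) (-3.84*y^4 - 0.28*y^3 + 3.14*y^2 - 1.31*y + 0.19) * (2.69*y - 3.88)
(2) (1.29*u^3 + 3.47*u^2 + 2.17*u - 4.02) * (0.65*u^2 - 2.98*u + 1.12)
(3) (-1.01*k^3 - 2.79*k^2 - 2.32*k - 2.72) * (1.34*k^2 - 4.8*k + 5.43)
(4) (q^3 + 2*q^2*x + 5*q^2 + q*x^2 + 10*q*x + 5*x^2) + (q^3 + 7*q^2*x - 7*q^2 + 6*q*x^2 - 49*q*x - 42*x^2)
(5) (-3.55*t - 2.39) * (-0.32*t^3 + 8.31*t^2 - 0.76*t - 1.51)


(1) = -10.3296*y^5 + 14.146*y^4 + 9.533*y^3 - 15.7071*y^2 + 5.5939*y - 0.7372
(2) = 0.8385*u^5 - 1.5887*u^4 - 7.4853*u^3 - 5.1932*u^2 + 14.41*u - 4.5024
(3) = -1.3534*k^5 + 1.1094*k^4 + 4.7989*k^3 - 7.6585*k^2 + 0.4584*k - 14.7696
(4) = 2*q^3 + 9*q^2*x - 2*q^2 + 7*q*x^2 - 39*q*x - 37*x^2
(5) = 1.136*t^4 - 28.7357*t^3 - 17.1629*t^2 + 7.1769*t + 3.6089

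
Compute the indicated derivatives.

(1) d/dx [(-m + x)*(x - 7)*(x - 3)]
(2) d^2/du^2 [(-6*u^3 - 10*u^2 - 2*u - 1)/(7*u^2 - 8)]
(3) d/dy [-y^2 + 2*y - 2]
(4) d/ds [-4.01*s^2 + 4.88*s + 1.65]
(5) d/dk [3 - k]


(1) = -2*m*x + 10*m + 3*x^2 - 20*x + 21
(2) = 2*(-434*u^3 - 1827*u^2 - 1488*u - 696)/(343*u^6 - 1176*u^4 + 1344*u^2 - 512)
(3) = 2 - 2*y
(4) = 4.88 - 8.02*s
(5) = -1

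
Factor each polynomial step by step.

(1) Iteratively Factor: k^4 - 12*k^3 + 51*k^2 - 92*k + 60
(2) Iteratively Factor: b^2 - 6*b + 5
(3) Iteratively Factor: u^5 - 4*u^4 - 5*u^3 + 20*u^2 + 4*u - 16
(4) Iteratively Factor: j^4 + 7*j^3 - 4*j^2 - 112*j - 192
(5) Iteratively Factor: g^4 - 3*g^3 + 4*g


(1) = (k - 2)*(k^3 - 10*k^2 + 31*k - 30) = (k - 5)*(k - 2)*(k^2 - 5*k + 6) = (k - 5)*(k - 2)^2*(k - 3)
(2) = (b - 1)*(b - 5)
(3) = (u - 2)*(u^4 - 2*u^3 - 9*u^2 + 2*u + 8) = (u - 2)*(u - 1)*(u^3 - u^2 - 10*u - 8) = (u - 2)*(u - 1)*(u + 2)*(u^2 - 3*u - 4) = (u - 4)*(u - 2)*(u - 1)*(u + 2)*(u + 1)
(4) = (j + 3)*(j^3 + 4*j^2 - 16*j - 64) = (j - 4)*(j + 3)*(j^2 + 8*j + 16) = (j - 4)*(j + 3)*(j + 4)*(j + 4)
(5) = (g - 2)*(g^3 - g^2 - 2*g) = g*(g - 2)*(g^2 - g - 2) = g*(g - 2)^2*(g + 1)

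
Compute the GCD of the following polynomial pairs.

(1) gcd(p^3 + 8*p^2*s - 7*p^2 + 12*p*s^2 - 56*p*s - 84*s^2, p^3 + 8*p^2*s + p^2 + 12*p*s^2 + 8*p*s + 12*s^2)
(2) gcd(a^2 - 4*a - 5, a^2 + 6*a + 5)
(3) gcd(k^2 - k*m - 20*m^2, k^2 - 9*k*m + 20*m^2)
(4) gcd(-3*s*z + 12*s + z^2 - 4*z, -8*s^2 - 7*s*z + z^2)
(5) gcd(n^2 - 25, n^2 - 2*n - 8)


(1) = gcd((p - 7)*(p + 2*s)*(p + 6*s), (p + 1)*(p + 2*s)*(p + 6*s)) = p^2 + 8*p*s + 12*s^2
(2) = gcd((a - 5)*(a + 1), (a + 1)*(a + 5)) = a + 1
(3) = k - 5*m
(4) = gcd((-3*s + z)*(z - 4), (-8*s + z)*(s + z)) = 1
(5) = gcd((n - 5)*(n + 5), (n - 4)*(n + 2)) = 1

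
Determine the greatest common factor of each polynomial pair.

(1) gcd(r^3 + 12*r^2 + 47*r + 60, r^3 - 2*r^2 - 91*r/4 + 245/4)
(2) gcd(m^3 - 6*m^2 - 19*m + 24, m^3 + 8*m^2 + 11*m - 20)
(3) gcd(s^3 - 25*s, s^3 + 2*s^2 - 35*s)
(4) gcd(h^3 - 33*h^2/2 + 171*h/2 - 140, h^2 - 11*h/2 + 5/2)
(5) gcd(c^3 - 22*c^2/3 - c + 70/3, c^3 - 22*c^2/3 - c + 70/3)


(1) = gcd((r + 3)*(r + 4)*(r + 5), (r - 7/2)^2*(r + 5)) = r + 5
(2) = m - 1
(3) = gcd(s*(s - 5)*(s + 5), s*(s - 5)*(s + 7)) = s^2 - 5*s
(4) = h - 5
(5) = gcd((c - 7)*(c - 2)*(c + 5/3), (c - 7)*(c - 2)*(c + 5/3)) = c^3 - 22*c^2/3 - c + 70/3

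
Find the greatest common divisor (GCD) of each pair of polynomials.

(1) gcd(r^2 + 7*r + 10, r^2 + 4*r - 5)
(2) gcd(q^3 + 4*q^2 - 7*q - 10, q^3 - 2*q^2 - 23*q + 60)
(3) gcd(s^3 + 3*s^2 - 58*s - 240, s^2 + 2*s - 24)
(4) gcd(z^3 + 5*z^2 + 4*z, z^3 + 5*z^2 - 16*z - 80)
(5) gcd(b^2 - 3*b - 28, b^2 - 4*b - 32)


(1) = gcd((r + 2)*(r + 5), (r - 1)*(r + 5)) = r + 5
(2) = gcd((q - 2)*(q + 1)*(q + 5), (q - 4)*(q - 3)*(q + 5)) = q + 5
(3) = s + 6
(4) = gcd(z*(z + 1)*(z + 4), (z - 4)*(z + 4)*(z + 5)) = z + 4
(5) = gcd((b - 7)*(b + 4), (b - 8)*(b + 4)) = b + 4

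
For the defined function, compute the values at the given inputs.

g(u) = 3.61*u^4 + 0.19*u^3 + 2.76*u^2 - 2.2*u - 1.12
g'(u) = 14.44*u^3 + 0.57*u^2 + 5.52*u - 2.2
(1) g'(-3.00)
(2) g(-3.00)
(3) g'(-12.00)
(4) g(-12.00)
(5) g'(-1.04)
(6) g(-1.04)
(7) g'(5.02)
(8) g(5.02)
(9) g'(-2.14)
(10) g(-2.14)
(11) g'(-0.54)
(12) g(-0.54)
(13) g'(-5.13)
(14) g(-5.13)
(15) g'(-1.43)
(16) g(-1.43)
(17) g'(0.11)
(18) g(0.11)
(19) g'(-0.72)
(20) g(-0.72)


(1) = -403.51
(2) = 317.60
(3) = -24938.68
(4) = 74951.36
(5) = -23.57
(6) = 8.16
(7) = 1866.62
(8) = 2373.99
(9) = -152.92
(10) = 90.08
(11) = -7.29
(12) = 1.15
(13) = -1965.00
(14) = 2557.36
(15) = -51.15
(16) = 22.21
(17) = -1.57
(18) = -1.33
(19) = -11.27
(20) = 2.79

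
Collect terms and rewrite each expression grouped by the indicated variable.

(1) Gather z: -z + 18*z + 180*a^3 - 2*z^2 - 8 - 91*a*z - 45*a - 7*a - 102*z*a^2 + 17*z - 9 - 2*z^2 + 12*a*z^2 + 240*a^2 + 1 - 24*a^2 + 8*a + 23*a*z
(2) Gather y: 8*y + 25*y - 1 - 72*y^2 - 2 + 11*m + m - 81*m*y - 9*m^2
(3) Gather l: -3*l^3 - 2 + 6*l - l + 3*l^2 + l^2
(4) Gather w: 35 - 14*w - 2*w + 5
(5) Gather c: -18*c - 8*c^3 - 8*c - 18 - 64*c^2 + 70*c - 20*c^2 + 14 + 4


(1) = 180*a^3 + 216*a^2 - 44*a + z^2*(12*a - 4) + z*(-102*a^2 - 68*a + 34) - 16
(2) = -9*m^2 + 12*m - 72*y^2 + y*(33 - 81*m) - 3
(3) = -3*l^3 + 4*l^2 + 5*l - 2
(4) = 40 - 16*w
(5) = -8*c^3 - 84*c^2 + 44*c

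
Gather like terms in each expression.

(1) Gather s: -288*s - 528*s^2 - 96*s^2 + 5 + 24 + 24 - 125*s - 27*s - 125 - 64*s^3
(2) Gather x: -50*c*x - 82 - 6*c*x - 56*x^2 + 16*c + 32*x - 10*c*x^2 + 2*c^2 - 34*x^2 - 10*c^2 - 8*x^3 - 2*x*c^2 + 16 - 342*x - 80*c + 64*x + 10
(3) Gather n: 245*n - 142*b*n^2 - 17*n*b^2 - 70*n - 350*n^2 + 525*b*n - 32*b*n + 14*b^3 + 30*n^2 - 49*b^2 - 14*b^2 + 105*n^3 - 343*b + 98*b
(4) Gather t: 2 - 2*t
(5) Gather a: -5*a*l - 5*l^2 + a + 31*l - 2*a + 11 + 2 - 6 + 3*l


(1) = -64*s^3 - 624*s^2 - 440*s - 72
(2) = -8*c^2 - 64*c - 8*x^3 + x^2*(-10*c - 90) + x*(-2*c^2 - 56*c - 246) - 56
(3) = 14*b^3 - 63*b^2 - 245*b + 105*n^3 + n^2*(-142*b - 320) + n*(-17*b^2 + 493*b + 175)
(4) = 2 - 2*t
(5) = a*(-5*l - 1) - 5*l^2 + 34*l + 7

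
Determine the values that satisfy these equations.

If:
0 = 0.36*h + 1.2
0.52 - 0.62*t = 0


Then:
h = -3.33
t = 0.84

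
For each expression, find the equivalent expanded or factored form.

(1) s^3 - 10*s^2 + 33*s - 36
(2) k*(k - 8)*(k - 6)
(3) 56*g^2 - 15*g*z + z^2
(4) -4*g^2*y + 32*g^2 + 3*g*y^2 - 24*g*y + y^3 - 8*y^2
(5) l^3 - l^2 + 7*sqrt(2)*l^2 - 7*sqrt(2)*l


(1) = (s - 4)*(s - 3)^2
(2) = k^3 - 14*k^2 + 48*k
(3) = (-8*g + z)*(-7*g + z)
(4) = (-g + y)*(4*g + y)*(y - 8)
(5) = l*(l - 1)*(l + 7*sqrt(2))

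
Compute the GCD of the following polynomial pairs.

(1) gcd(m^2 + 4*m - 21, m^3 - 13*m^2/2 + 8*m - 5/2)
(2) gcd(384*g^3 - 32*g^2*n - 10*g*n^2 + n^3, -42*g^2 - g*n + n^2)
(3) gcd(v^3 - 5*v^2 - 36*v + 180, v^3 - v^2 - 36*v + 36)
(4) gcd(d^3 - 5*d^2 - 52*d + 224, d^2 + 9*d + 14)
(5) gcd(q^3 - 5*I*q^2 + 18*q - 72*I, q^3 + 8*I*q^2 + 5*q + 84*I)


(1) = 1
(2) = gcd((-8*g + n)^2*(6*g + n), (-7*g + n)*(6*g + n)) = 6*g + n
(3) = v^2 - 36
(4) = d + 7
(5) = q^2 + I*q + 12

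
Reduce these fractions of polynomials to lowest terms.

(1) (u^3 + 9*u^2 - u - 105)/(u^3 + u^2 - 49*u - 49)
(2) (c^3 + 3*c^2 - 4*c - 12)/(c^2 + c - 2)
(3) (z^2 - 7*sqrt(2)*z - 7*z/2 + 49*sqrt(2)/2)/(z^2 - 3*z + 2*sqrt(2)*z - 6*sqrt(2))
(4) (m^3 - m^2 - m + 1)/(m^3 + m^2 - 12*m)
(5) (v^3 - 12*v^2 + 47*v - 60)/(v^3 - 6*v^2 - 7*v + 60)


(1) = (u^2 + 2*u - 15)/(u^2 - 6*u - 7)
(2) = (c^2 + c - 6)/(c - 1)
(3) = (2*z^2 + z*(-14*sqrt(2) - 7) + 49*sqrt(2))/(2*z^2 + z*(-6 + 4*sqrt(2)) - 12*sqrt(2))
(4) = (m^3 - m^2 - m + 1)/(m^3 + m^2 - 12*m)
(5) = (v - 3)/(v + 3)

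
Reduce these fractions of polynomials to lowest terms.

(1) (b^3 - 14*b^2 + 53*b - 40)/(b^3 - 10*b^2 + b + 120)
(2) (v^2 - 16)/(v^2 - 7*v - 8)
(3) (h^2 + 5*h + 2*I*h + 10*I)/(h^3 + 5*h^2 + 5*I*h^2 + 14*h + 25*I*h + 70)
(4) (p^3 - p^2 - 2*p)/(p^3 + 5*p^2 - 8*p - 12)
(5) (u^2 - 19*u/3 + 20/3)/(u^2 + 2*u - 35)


(1) = (b - 1)/(b + 3)
(2) = (v^2 - 16)/(v^2 - 7*v - 8)
(3) = (h + 2*I)/(h^2 + 5*I*h + 14)
(4) = p/(p + 6)
(5) = (3*u - 4)/(3*u + 21)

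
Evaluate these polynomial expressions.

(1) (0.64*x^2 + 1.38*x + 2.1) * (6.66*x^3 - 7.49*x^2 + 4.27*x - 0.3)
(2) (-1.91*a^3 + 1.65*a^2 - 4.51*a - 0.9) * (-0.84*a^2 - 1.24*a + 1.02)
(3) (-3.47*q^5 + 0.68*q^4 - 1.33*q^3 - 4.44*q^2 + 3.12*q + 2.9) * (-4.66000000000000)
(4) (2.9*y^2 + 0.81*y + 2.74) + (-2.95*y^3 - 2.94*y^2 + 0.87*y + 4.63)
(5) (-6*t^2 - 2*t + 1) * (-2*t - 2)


(1) = 4.2624*x^5 + 4.3972*x^4 + 6.3826*x^3 - 10.0284*x^2 + 8.553*x - 0.63
(2) = 1.6044*a^5 + 0.9824*a^4 - 0.2058*a^3 + 8.0314*a^2 - 3.4842*a - 0.918
(3) = 16.1702*q^5 - 3.1688*q^4 + 6.1978*q^3 + 20.6904*q^2 - 14.5392*q - 13.514
(4) = -2.95*y^3 - 0.04*y^2 + 1.68*y + 7.37
(5) = 12*t^3 + 16*t^2 + 2*t - 2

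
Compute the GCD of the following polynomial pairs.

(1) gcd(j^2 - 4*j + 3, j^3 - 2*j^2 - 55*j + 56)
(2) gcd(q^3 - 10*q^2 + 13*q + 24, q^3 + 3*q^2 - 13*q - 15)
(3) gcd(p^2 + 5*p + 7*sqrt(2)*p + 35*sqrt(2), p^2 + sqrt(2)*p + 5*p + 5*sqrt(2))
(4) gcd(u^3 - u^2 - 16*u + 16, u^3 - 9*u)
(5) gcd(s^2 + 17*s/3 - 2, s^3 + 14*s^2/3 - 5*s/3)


(1) = j - 1
(2) = q^2 - 2*q - 3
(3) = gcd((p + 5)*(p + 7*sqrt(2)), (p + 5)*(p + sqrt(2))) = p + 5
(4) = gcd((u - 4)*(u - 1)*(u + 4), u*(u - 3)*(u + 3)) = 1
(5) = s - 1/3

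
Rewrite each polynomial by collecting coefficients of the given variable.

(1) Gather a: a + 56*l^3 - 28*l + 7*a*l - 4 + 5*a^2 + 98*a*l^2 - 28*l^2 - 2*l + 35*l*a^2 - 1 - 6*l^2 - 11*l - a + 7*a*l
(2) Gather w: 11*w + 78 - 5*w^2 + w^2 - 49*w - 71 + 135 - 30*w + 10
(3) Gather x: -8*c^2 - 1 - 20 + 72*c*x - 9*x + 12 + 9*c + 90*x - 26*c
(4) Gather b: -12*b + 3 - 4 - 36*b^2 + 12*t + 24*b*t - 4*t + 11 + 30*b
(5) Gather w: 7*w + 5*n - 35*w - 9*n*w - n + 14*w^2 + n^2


(1) = a^2*(35*l + 5) + a*(98*l^2 + 14*l) + 56*l^3 - 34*l^2 - 41*l - 5
(2) = -4*w^2 - 68*w + 152
(3) = -8*c^2 - 17*c + x*(72*c + 81) - 9
(4) = -36*b^2 + b*(24*t + 18) + 8*t + 10
(5) = n^2 + 4*n + 14*w^2 + w*(-9*n - 28)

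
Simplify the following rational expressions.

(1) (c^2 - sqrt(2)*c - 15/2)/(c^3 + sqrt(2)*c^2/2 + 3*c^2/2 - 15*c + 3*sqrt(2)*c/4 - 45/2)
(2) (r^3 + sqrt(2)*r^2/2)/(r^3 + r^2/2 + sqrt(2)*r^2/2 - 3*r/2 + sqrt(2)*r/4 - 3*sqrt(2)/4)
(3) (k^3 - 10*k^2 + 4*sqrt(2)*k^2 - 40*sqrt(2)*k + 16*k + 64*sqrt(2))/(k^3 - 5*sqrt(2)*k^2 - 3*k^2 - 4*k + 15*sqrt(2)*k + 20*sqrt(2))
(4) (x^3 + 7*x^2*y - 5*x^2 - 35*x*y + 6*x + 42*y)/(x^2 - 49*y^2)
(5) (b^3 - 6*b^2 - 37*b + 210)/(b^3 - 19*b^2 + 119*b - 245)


(1) = (8*c + 12*sqrt(2))/(8*c^2 + c*(12 + 24*sqrt(2)) + 36*sqrt(2))
(2) = 8*r^2/(8*r^2 + 4*r - 12)
(3) = (k^3 + k^2*(-10 + 4*sqrt(2)) + k*(16 - 40*sqrt(2)) + 64*sqrt(2))/(k^3 + k^2*(-5*sqrt(2) - 3) + k*(-4 + 15*sqrt(2)) + 20*sqrt(2))
(4) = (x^2 - 5*x + 6)/(x - 7*y)
(5) = (b + 6)/(b - 7)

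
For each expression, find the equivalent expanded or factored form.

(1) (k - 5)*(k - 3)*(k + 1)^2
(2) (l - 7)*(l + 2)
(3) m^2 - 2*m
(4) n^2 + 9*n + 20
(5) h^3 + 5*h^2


(1) = k^4 - 6*k^3 + 22*k + 15
(2) = l^2 - 5*l - 14
(3) = m*(m - 2)
(4) = (n + 4)*(n + 5)
(5) = h^2*(h + 5)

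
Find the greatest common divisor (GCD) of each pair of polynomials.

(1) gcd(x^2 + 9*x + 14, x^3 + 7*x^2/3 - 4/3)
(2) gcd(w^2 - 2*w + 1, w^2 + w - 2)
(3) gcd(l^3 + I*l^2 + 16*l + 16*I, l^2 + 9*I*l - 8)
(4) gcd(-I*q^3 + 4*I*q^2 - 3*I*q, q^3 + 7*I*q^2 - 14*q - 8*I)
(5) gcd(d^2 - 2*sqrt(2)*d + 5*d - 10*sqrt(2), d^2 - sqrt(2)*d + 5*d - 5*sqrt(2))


(1) = gcd((x + 2)*(x + 7), (x - 2/3)*(x + 1)*(x + 2)) = x + 2
(2) = w - 1
(3) = gcd((l - 4*I)*(l + I)*(l + 4*I), (l + I)*(l + 8*I)) = l + I
(4) = 1
(5) = gcd((d + 5)*(d - 2*sqrt(2)), (d + 5)*(d - sqrt(2))) = d + 5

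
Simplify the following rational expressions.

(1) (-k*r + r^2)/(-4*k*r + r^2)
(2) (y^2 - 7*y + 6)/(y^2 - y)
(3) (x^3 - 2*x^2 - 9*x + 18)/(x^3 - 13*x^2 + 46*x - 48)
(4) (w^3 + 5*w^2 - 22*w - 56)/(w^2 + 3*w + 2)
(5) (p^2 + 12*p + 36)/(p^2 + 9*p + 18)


(1) = (-k + r)/(-4*k + r)
(2) = (y - 6)/y
(3) = (x + 3)/(x - 8)
(4) = (w^2 + 3*w - 28)/(w + 1)
(5) = (p + 6)/(p + 3)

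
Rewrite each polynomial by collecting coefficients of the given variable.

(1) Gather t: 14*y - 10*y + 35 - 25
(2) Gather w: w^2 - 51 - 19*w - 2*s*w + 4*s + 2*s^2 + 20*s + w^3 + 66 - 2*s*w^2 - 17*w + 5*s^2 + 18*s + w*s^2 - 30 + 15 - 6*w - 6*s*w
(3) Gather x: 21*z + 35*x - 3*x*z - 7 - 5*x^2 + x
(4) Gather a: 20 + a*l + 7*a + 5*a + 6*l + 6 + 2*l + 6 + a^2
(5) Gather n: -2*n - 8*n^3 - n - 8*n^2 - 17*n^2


(1) = 4*y + 10
(2) = 7*s^2 + 42*s + w^3 + w^2*(1 - 2*s) + w*(s^2 - 8*s - 42)
(3) = -5*x^2 + x*(36 - 3*z) + 21*z - 7
(4) = a^2 + a*(l + 12) + 8*l + 32
(5) = -8*n^3 - 25*n^2 - 3*n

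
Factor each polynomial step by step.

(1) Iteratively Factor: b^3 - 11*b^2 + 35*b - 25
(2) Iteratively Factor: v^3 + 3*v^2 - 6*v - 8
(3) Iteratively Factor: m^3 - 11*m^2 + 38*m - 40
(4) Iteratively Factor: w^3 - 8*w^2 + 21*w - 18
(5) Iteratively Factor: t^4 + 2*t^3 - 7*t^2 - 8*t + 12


(1) = (b - 1)*(b^2 - 10*b + 25) = (b - 5)*(b - 1)*(b - 5)
(2) = (v + 1)*(v^2 + 2*v - 8) = (v + 1)*(v + 4)*(v - 2)
(3) = (m - 4)*(m^2 - 7*m + 10) = (m - 5)*(m - 4)*(m - 2)
(4) = (w - 3)*(w^2 - 5*w + 6) = (w - 3)*(w - 2)*(w - 3)
(5) = (t - 1)*(t^3 + 3*t^2 - 4*t - 12) = (t - 1)*(t + 3)*(t^2 - 4) = (t - 1)*(t + 2)*(t + 3)*(t - 2)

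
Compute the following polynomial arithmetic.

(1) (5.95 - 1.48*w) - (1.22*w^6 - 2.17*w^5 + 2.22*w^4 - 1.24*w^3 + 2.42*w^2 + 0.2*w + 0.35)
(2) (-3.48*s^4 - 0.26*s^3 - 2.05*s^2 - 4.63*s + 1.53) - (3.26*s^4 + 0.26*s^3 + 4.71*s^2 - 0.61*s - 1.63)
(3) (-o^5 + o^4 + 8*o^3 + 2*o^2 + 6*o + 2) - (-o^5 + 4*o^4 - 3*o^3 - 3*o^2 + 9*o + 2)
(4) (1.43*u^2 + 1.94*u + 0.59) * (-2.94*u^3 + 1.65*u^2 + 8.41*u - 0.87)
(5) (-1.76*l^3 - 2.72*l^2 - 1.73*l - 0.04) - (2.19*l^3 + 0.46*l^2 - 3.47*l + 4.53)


(1) = -1.22*w^6 + 2.17*w^5 - 2.22*w^4 + 1.24*w^3 - 2.42*w^2 - 1.68*w + 5.6
(2) = -6.74*s^4 - 0.52*s^3 - 6.76*s^2 - 4.02*s + 3.16
(3) = -3*o^4 + 11*o^3 + 5*o^2 - 3*o
(4) = -4.2042*u^5 - 3.3441*u^4 + 13.4927*u^3 + 16.0448*u^2 + 3.2741*u - 0.5133
(5) = -3.95*l^3 - 3.18*l^2 + 1.74*l - 4.57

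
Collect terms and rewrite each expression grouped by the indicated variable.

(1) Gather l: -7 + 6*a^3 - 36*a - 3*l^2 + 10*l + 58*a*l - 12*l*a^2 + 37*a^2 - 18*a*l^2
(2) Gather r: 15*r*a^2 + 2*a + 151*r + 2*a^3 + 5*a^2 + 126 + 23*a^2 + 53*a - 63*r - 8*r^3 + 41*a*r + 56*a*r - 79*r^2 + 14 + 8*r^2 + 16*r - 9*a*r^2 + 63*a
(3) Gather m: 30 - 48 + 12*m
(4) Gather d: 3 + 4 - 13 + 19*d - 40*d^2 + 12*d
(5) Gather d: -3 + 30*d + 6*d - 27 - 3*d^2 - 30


(1) = 6*a^3 + 37*a^2 - 36*a + l^2*(-18*a - 3) + l*(-12*a^2 + 58*a + 10) - 7
(2) = 2*a^3 + 28*a^2 + 118*a - 8*r^3 + r^2*(-9*a - 71) + r*(15*a^2 + 97*a + 104) + 140
(3) = 12*m - 18
(4) = -40*d^2 + 31*d - 6
(5) = -3*d^2 + 36*d - 60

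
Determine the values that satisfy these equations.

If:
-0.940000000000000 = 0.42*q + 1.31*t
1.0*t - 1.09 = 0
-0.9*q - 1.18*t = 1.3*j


Then:
j = 2.91
q = -5.64
t = 1.09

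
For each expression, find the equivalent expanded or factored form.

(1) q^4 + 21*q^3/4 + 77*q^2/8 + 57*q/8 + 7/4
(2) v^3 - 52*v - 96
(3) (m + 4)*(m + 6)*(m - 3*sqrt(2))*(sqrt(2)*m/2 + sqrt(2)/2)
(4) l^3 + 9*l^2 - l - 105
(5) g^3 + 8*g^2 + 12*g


(1) = (q + 1/2)*(q + 1)*(q + 7/4)*(q + 2)
(2) = (v - 8)*(v + 2)*(v + 6)
(3) = sqrt(2)*m^4/2 - 3*m^3 + 11*sqrt(2)*m^3/2 - 33*m^2 + 17*sqrt(2)*m^2 - 102*m + 12*sqrt(2)*m - 72
(4) = (l - 3)*(l + 5)*(l + 7)
(5) = g*(g + 2)*(g + 6)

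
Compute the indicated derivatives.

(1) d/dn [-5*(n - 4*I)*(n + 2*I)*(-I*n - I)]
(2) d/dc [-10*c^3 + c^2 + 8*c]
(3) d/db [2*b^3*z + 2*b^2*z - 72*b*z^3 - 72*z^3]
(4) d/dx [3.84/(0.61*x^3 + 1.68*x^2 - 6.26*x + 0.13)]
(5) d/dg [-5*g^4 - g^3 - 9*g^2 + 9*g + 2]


(1) = 15*I*n^2 + 10*n*(2 + I) + 10 + 40*I
(2) = -30*c^2 + 2*c + 8
(3) = 2*z*(3*b^2 + 2*b - 36*z^2)
(4) = (-7.0272*x^2 - 12.9024*x + 24.0384)/(0.61*x^3 + 1.68*x^2 - 6.26*x + 0.13)^2
(5) = -20*g^3 - 3*g^2 - 18*g + 9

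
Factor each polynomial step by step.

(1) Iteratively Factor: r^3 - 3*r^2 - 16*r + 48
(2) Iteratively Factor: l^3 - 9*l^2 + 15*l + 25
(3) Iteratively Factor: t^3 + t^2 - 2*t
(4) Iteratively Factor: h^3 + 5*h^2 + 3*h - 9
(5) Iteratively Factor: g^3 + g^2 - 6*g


(1) = (r + 4)*(r^2 - 7*r + 12) = (r - 3)*(r + 4)*(r - 4)
(2) = (l - 5)*(l^2 - 4*l - 5) = (l - 5)^2*(l + 1)
(3) = (t - 1)*(t^2 + 2*t) = (t - 1)*(t + 2)*(t)
(4) = (h + 3)*(h^2 + 2*h - 3) = (h - 1)*(h + 3)*(h + 3)
(5) = (g - 2)*(g^2 + 3*g) = (g - 2)*(g + 3)*(g)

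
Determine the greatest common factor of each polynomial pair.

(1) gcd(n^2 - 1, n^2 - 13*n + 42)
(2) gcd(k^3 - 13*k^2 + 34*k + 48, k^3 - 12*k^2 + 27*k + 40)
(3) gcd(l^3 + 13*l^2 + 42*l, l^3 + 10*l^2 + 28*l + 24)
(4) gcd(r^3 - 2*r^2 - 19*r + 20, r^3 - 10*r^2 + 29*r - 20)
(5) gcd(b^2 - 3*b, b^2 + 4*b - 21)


(1) = 1
(2) = k^2 - 7*k - 8
(3) = l + 6
(4) = r^2 - 6*r + 5
(5) = gcd(b*(b - 3), (b - 3)*(b + 7)) = b - 3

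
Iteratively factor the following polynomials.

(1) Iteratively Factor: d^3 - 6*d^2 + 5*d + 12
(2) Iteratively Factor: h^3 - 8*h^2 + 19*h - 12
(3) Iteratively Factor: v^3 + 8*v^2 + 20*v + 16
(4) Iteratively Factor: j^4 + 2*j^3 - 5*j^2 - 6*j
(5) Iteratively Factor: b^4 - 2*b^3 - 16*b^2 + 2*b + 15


(1) = (d + 1)*(d^2 - 7*d + 12) = (d - 4)*(d + 1)*(d - 3)
(2) = (h - 4)*(h^2 - 4*h + 3) = (h - 4)*(h - 3)*(h - 1)
(3) = (v + 2)*(v^2 + 6*v + 8) = (v + 2)*(v + 4)*(v + 2)
(4) = (j)*(j^3 + 2*j^2 - 5*j - 6) = j*(j - 2)*(j^2 + 4*j + 3) = j*(j - 2)*(j + 1)*(j + 3)
(5) = (b + 1)*(b^3 - 3*b^2 - 13*b + 15) = (b + 1)*(b + 3)*(b^2 - 6*b + 5) = (b - 1)*(b + 1)*(b + 3)*(b - 5)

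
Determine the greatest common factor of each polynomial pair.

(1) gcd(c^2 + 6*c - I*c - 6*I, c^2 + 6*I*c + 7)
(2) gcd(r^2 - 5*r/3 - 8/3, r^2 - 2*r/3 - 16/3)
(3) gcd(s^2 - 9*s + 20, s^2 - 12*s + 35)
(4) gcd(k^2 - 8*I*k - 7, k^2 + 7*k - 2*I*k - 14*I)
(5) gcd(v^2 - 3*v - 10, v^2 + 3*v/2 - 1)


(1) = c - I
(2) = gcd((r - 8/3)*(r + 1), (r - 8/3)*(r + 2)) = r - 8/3
(3) = gcd((s - 5)*(s - 4), (s - 7)*(s - 5)) = s - 5
(4) = gcd((k - 7*I)*(k - I), (k + 7)*(k - 2*I)) = 1
(5) = gcd((v - 5)*(v + 2), (v - 1/2)*(v + 2)) = v + 2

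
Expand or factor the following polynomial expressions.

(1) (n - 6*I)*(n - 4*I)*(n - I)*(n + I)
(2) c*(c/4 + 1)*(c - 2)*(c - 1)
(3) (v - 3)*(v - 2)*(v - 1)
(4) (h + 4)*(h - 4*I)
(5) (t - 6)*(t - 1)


(1) = n^4 - 10*I*n^3 - 23*n^2 - 10*I*n - 24
(2) = c^4/4 + c^3/4 - 5*c^2/2 + 2*c
(3) = v^3 - 6*v^2 + 11*v - 6
(4) = h^2 + 4*h - 4*I*h - 16*I
(5) = t^2 - 7*t + 6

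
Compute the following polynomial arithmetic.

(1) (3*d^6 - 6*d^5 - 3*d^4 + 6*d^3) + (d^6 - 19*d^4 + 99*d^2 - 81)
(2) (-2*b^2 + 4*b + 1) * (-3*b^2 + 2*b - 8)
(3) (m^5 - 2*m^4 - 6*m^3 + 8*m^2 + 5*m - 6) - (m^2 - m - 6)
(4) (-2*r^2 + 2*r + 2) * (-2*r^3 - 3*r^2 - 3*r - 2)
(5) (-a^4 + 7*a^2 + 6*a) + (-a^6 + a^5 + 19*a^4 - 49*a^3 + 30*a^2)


(1) = 4*d^6 - 6*d^5 - 22*d^4 + 6*d^3 + 99*d^2 - 81
(2) = 6*b^4 - 16*b^3 + 21*b^2 - 30*b - 8
(3) = m^5 - 2*m^4 - 6*m^3 + 7*m^2 + 6*m
(4) = 4*r^5 + 2*r^4 - 4*r^3 - 8*r^2 - 10*r - 4
(5) = -a^6 + a^5 + 18*a^4 - 49*a^3 + 37*a^2 + 6*a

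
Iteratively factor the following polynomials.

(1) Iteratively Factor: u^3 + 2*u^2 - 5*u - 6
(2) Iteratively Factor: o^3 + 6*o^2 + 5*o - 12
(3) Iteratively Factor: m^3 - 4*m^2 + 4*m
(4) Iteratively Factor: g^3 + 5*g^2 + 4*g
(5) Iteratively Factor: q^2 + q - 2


(1) = (u + 1)*(u^2 + u - 6) = (u - 2)*(u + 1)*(u + 3)
(2) = (o - 1)*(o^2 + 7*o + 12) = (o - 1)*(o + 4)*(o + 3)
(3) = (m - 2)*(m^2 - 2*m) = m*(m - 2)*(m - 2)
(4) = (g + 4)*(g^2 + g) = (g + 1)*(g + 4)*(g)
(5) = (q - 1)*(q + 2)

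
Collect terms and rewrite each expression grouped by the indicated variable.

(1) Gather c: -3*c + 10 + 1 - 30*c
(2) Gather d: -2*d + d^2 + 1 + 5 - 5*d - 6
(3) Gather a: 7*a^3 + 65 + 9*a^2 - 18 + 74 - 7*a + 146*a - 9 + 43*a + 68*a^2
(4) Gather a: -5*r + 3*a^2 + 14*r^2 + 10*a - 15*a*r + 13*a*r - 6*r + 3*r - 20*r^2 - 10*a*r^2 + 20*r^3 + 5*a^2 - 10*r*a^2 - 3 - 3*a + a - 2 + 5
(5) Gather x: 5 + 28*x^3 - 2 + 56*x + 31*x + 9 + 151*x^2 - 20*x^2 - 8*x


(1) = 11 - 33*c
(2) = d^2 - 7*d
(3) = 7*a^3 + 77*a^2 + 182*a + 112
(4) = a^2*(8 - 10*r) + a*(-10*r^2 - 2*r + 8) + 20*r^3 - 6*r^2 - 8*r
(5) = 28*x^3 + 131*x^2 + 79*x + 12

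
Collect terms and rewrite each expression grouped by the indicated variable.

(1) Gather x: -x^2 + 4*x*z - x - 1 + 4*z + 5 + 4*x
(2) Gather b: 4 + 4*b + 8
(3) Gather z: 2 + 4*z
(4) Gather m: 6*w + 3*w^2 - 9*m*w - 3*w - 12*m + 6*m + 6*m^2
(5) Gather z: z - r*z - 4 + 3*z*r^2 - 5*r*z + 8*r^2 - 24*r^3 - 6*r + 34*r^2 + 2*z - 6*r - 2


(1) = -x^2 + x*(4*z + 3) + 4*z + 4
(2) = 4*b + 12
(3) = 4*z + 2
(4) = 6*m^2 + m*(-9*w - 6) + 3*w^2 + 3*w
(5) = -24*r^3 + 42*r^2 - 12*r + z*(3*r^2 - 6*r + 3) - 6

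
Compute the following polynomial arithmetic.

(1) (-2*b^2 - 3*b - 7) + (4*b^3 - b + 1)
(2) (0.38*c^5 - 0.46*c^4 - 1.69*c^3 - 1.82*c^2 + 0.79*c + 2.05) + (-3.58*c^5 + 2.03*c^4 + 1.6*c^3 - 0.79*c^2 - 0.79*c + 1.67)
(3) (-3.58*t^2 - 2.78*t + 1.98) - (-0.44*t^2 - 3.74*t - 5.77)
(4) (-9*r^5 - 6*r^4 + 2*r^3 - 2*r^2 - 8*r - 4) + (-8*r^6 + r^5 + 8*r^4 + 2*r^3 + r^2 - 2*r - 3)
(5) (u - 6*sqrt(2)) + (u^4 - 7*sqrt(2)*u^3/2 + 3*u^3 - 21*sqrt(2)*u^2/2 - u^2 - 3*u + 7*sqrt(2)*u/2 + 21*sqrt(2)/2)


(1) = 4*b^3 - 2*b^2 - 4*b - 6
(2) = -3.2*c^5 + 1.57*c^4 - 0.09*c^3 - 2.61*c^2 + 3.72
(3) = -3.14*t^2 + 0.96*t + 7.75
(4) = -8*r^6 - 8*r^5 + 2*r^4 + 4*r^3 - r^2 - 10*r - 7
(5) = u^4 - 7*sqrt(2)*u^3/2 + 3*u^3 - 21*sqrt(2)*u^2/2 - u^2 - 2*u + 7*sqrt(2)*u/2 + 9*sqrt(2)/2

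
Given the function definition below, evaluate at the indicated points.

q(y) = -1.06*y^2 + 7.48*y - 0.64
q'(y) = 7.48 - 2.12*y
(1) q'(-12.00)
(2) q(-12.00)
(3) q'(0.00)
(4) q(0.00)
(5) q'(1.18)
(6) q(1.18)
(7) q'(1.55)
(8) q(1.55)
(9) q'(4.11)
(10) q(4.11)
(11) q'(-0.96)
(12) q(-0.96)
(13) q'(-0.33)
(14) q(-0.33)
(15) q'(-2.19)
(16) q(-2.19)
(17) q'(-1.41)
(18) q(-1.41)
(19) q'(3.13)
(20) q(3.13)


(1) = 32.92
(2) = -243.04
(3) = 7.48
(4) = -0.64
(5) = 4.98
(6) = 6.71
(7) = 4.19
(8) = 8.41
(9) = -1.23
(10) = 12.20
(11) = 9.52
(12) = -8.80
(13) = 8.18
(14) = -3.22
(15) = 12.12
(16) = -22.11
(17) = 10.47
(18) = -13.29
(19) = 0.84
(20) = 12.39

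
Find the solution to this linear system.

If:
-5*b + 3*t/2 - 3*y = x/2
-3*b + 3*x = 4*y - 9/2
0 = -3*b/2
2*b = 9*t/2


Then:
b = 0
t = 0
x = -27/22
y = 9/44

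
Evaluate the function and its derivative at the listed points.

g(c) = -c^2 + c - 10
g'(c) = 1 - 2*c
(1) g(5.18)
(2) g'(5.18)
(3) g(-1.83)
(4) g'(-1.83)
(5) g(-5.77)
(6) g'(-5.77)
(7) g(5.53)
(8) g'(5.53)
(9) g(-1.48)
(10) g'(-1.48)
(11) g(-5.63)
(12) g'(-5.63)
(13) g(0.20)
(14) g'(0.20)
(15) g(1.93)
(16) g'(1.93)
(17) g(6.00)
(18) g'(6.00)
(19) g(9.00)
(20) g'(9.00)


(1) = -31.65
(2) = -9.36
(3) = -15.18
(4) = 4.66
(5) = -49.06
(6) = 12.54
(7) = -35.05
(8) = -10.06
(9) = -13.67
(10) = 3.96
(11) = -47.33
(12) = 12.26
(13) = -9.84
(14) = 0.60
(15) = -11.79
(16) = -2.86
(17) = -40.00
(18) = -11.00
(19) = -82.00
(20) = -17.00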